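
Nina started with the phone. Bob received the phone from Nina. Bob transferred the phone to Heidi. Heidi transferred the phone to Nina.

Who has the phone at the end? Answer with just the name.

Tracking the phone through each event:
Start: Nina has the phone.
After event 1: Bob has the phone.
After event 2: Heidi has the phone.
After event 3: Nina has the phone.

Answer: Nina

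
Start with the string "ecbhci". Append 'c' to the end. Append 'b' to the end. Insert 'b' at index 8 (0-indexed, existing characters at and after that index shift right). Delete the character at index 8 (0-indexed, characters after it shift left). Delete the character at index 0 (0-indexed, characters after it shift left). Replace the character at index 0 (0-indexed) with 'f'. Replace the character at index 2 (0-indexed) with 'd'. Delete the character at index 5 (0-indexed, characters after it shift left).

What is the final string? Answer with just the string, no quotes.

Applying each edit step by step:
Start: "ecbhci"
Op 1 (append 'c'): "ecbhci" -> "ecbhcic"
Op 2 (append 'b'): "ecbhcic" -> "ecbhcicb"
Op 3 (insert 'b' at idx 8): "ecbhcicb" -> "ecbhcicbb"
Op 4 (delete idx 8 = 'b'): "ecbhcicbb" -> "ecbhcicb"
Op 5 (delete idx 0 = 'e'): "ecbhcicb" -> "cbhcicb"
Op 6 (replace idx 0: 'c' -> 'f'): "cbhcicb" -> "fbhcicb"
Op 7 (replace idx 2: 'h' -> 'd'): "fbhcicb" -> "fbdcicb"
Op 8 (delete idx 5 = 'c'): "fbdcicb" -> "fbdcib"

Answer: fbdcib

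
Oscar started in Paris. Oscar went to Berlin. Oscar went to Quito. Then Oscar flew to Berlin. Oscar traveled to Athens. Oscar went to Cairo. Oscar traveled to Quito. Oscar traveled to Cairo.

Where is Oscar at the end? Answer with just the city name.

Tracking Oscar's location:
Start: Oscar is in Paris.
After move 1: Paris -> Berlin. Oscar is in Berlin.
After move 2: Berlin -> Quito. Oscar is in Quito.
After move 3: Quito -> Berlin. Oscar is in Berlin.
After move 4: Berlin -> Athens. Oscar is in Athens.
After move 5: Athens -> Cairo. Oscar is in Cairo.
After move 6: Cairo -> Quito. Oscar is in Quito.
After move 7: Quito -> Cairo. Oscar is in Cairo.

Answer: Cairo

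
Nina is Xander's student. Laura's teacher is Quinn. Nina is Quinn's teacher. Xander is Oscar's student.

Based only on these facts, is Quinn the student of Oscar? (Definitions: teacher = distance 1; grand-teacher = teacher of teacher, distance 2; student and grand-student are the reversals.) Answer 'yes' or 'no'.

Answer: no

Derivation:
Reconstructing the teacher chain from the given facts:
  Oscar -> Xander -> Nina -> Quinn -> Laura
(each arrow means 'teacher of the next')
Positions in the chain (0 = top):
  position of Oscar: 0
  position of Xander: 1
  position of Nina: 2
  position of Quinn: 3
  position of Laura: 4

Quinn is at position 3, Oscar is at position 0; signed distance (j - i) = -3.
'student' requires j - i = -1. Actual distance is -3, so the relation does NOT hold.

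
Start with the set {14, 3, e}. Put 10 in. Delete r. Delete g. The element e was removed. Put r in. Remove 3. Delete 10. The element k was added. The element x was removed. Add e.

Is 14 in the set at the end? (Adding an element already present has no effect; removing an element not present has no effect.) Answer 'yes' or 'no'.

Tracking the set through each operation:
Start: {14, 3, e}
Event 1 (add 10): added. Set: {10, 14, 3, e}
Event 2 (remove r): not present, no change. Set: {10, 14, 3, e}
Event 3 (remove g): not present, no change. Set: {10, 14, 3, e}
Event 4 (remove e): removed. Set: {10, 14, 3}
Event 5 (add r): added. Set: {10, 14, 3, r}
Event 6 (remove 3): removed. Set: {10, 14, r}
Event 7 (remove 10): removed. Set: {14, r}
Event 8 (add k): added. Set: {14, k, r}
Event 9 (remove x): not present, no change. Set: {14, k, r}
Event 10 (add e): added. Set: {14, e, k, r}

Final set: {14, e, k, r} (size 4)
14 is in the final set.

Answer: yes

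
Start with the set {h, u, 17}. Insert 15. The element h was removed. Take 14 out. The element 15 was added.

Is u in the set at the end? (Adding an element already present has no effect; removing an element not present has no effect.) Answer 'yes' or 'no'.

Tracking the set through each operation:
Start: {17, h, u}
Event 1 (add 15): added. Set: {15, 17, h, u}
Event 2 (remove h): removed. Set: {15, 17, u}
Event 3 (remove 14): not present, no change. Set: {15, 17, u}
Event 4 (add 15): already present, no change. Set: {15, 17, u}

Final set: {15, 17, u} (size 3)
u is in the final set.

Answer: yes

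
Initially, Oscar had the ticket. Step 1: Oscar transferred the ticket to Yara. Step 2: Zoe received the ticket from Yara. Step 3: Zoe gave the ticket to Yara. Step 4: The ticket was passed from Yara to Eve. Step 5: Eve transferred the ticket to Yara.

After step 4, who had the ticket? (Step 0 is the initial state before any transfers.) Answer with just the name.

Answer: Eve

Derivation:
Tracking the ticket holder through step 4:
After step 0 (start): Oscar
After step 1: Yara
After step 2: Zoe
After step 3: Yara
After step 4: Eve

At step 4, the holder is Eve.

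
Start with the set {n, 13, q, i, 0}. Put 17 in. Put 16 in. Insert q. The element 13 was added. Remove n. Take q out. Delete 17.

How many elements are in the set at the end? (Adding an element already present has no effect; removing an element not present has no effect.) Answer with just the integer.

Answer: 4

Derivation:
Tracking the set through each operation:
Start: {0, 13, i, n, q}
Event 1 (add 17): added. Set: {0, 13, 17, i, n, q}
Event 2 (add 16): added. Set: {0, 13, 16, 17, i, n, q}
Event 3 (add q): already present, no change. Set: {0, 13, 16, 17, i, n, q}
Event 4 (add 13): already present, no change. Set: {0, 13, 16, 17, i, n, q}
Event 5 (remove n): removed. Set: {0, 13, 16, 17, i, q}
Event 6 (remove q): removed. Set: {0, 13, 16, 17, i}
Event 7 (remove 17): removed. Set: {0, 13, 16, i}

Final set: {0, 13, 16, i} (size 4)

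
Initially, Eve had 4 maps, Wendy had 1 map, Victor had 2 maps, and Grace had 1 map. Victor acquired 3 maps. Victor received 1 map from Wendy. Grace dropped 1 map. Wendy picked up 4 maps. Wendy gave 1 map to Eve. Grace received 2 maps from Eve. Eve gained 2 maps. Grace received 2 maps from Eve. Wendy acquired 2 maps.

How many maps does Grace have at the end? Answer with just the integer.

Answer: 4

Derivation:
Tracking counts step by step:
Start: Eve=4, Wendy=1, Victor=2, Grace=1
Event 1 (Victor +3): Victor: 2 -> 5. State: Eve=4, Wendy=1, Victor=5, Grace=1
Event 2 (Wendy -> Victor, 1): Wendy: 1 -> 0, Victor: 5 -> 6. State: Eve=4, Wendy=0, Victor=6, Grace=1
Event 3 (Grace -1): Grace: 1 -> 0. State: Eve=4, Wendy=0, Victor=6, Grace=0
Event 4 (Wendy +4): Wendy: 0 -> 4. State: Eve=4, Wendy=4, Victor=6, Grace=0
Event 5 (Wendy -> Eve, 1): Wendy: 4 -> 3, Eve: 4 -> 5. State: Eve=5, Wendy=3, Victor=6, Grace=0
Event 6 (Eve -> Grace, 2): Eve: 5 -> 3, Grace: 0 -> 2. State: Eve=3, Wendy=3, Victor=6, Grace=2
Event 7 (Eve +2): Eve: 3 -> 5. State: Eve=5, Wendy=3, Victor=6, Grace=2
Event 8 (Eve -> Grace, 2): Eve: 5 -> 3, Grace: 2 -> 4. State: Eve=3, Wendy=3, Victor=6, Grace=4
Event 9 (Wendy +2): Wendy: 3 -> 5. State: Eve=3, Wendy=5, Victor=6, Grace=4

Grace's final count: 4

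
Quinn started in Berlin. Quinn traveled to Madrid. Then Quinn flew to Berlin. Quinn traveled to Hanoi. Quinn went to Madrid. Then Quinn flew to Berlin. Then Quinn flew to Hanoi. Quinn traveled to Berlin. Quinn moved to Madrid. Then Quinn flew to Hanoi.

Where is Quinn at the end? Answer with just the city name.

Answer: Hanoi

Derivation:
Tracking Quinn's location:
Start: Quinn is in Berlin.
After move 1: Berlin -> Madrid. Quinn is in Madrid.
After move 2: Madrid -> Berlin. Quinn is in Berlin.
After move 3: Berlin -> Hanoi. Quinn is in Hanoi.
After move 4: Hanoi -> Madrid. Quinn is in Madrid.
After move 5: Madrid -> Berlin. Quinn is in Berlin.
After move 6: Berlin -> Hanoi. Quinn is in Hanoi.
After move 7: Hanoi -> Berlin. Quinn is in Berlin.
After move 8: Berlin -> Madrid. Quinn is in Madrid.
After move 9: Madrid -> Hanoi. Quinn is in Hanoi.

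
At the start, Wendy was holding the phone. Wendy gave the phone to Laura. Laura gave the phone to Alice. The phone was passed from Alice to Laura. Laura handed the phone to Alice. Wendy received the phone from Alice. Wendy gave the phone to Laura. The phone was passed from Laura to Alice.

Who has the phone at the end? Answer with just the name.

Answer: Alice

Derivation:
Tracking the phone through each event:
Start: Wendy has the phone.
After event 1: Laura has the phone.
After event 2: Alice has the phone.
After event 3: Laura has the phone.
After event 4: Alice has the phone.
After event 5: Wendy has the phone.
After event 6: Laura has the phone.
After event 7: Alice has the phone.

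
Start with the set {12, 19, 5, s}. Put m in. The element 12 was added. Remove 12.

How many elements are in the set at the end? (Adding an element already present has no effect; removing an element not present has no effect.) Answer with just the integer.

Tracking the set through each operation:
Start: {12, 19, 5, s}
Event 1 (add m): added. Set: {12, 19, 5, m, s}
Event 2 (add 12): already present, no change. Set: {12, 19, 5, m, s}
Event 3 (remove 12): removed. Set: {19, 5, m, s}

Final set: {19, 5, m, s} (size 4)

Answer: 4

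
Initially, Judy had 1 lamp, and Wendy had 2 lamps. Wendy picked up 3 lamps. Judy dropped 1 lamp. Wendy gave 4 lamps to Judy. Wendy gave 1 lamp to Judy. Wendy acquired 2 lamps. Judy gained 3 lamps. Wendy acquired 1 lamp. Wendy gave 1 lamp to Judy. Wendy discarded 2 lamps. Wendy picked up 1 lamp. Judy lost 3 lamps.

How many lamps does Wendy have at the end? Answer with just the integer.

Tracking counts step by step:
Start: Judy=1, Wendy=2
Event 1 (Wendy +3): Wendy: 2 -> 5. State: Judy=1, Wendy=5
Event 2 (Judy -1): Judy: 1 -> 0. State: Judy=0, Wendy=5
Event 3 (Wendy -> Judy, 4): Wendy: 5 -> 1, Judy: 0 -> 4. State: Judy=4, Wendy=1
Event 4 (Wendy -> Judy, 1): Wendy: 1 -> 0, Judy: 4 -> 5. State: Judy=5, Wendy=0
Event 5 (Wendy +2): Wendy: 0 -> 2. State: Judy=5, Wendy=2
Event 6 (Judy +3): Judy: 5 -> 8. State: Judy=8, Wendy=2
Event 7 (Wendy +1): Wendy: 2 -> 3. State: Judy=8, Wendy=3
Event 8 (Wendy -> Judy, 1): Wendy: 3 -> 2, Judy: 8 -> 9. State: Judy=9, Wendy=2
Event 9 (Wendy -2): Wendy: 2 -> 0. State: Judy=9, Wendy=0
Event 10 (Wendy +1): Wendy: 0 -> 1. State: Judy=9, Wendy=1
Event 11 (Judy -3): Judy: 9 -> 6. State: Judy=6, Wendy=1

Wendy's final count: 1

Answer: 1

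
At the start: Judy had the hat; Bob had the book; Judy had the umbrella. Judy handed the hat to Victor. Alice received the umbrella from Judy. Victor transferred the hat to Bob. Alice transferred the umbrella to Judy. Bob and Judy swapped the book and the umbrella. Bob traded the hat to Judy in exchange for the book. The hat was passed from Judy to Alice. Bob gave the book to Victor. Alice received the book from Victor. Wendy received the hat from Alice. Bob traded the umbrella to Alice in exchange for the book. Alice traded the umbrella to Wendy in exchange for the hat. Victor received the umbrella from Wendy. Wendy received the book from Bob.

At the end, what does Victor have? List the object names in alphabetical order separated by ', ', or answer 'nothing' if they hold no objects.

Tracking all object holders:
Start: hat:Judy, book:Bob, umbrella:Judy
Event 1 (give hat: Judy -> Victor). State: hat:Victor, book:Bob, umbrella:Judy
Event 2 (give umbrella: Judy -> Alice). State: hat:Victor, book:Bob, umbrella:Alice
Event 3 (give hat: Victor -> Bob). State: hat:Bob, book:Bob, umbrella:Alice
Event 4 (give umbrella: Alice -> Judy). State: hat:Bob, book:Bob, umbrella:Judy
Event 5 (swap book<->umbrella: now book:Judy, umbrella:Bob). State: hat:Bob, book:Judy, umbrella:Bob
Event 6 (swap hat<->book: now hat:Judy, book:Bob). State: hat:Judy, book:Bob, umbrella:Bob
Event 7 (give hat: Judy -> Alice). State: hat:Alice, book:Bob, umbrella:Bob
Event 8 (give book: Bob -> Victor). State: hat:Alice, book:Victor, umbrella:Bob
Event 9 (give book: Victor -> Alice). State: hat:Alice, book:Alice, umbrella:Bob
Event 10 (give hat: Alice -> Wendy). State: hat:Wendy, book:Alice, umbrella:Bob
Event 11 (swap umbrella<->book: now umbrella:Alice, book:Bob). State: hat:Wendy, book:Bob, umbrella:Alice
Event 12 (swap umbrella<->hat: now umbrella:Wendy, hat:Alice). State: hat:Alice, book:Bob, umbrella:Wendy
Event 13 (give umbrella: Wendy -> Victor). State: hat:Alice, book:Bob, umbrella:Victor
Event 14 (give book: Bob -> Wendy). State: hat:Alice, book:Wendy, umbrella:Victor

Final state: hat:Alice, book:Wendy, umbrella:Victor
Victor holds: umbrella.

Answer: umbrella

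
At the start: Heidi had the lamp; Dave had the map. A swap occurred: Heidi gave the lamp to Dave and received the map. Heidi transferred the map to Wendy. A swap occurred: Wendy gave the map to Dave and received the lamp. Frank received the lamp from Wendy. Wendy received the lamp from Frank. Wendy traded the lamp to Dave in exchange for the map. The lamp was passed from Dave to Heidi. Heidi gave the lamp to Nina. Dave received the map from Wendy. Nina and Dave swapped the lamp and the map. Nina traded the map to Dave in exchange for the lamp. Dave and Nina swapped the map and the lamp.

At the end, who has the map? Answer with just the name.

Tracking all object holders:
Start: lamp:Heidi, map:Dave
Event 1 (swap lamp<->map: now lamp:Dave, map:Heidi). State: lamp:Dave, map:Heidi
Event 2 (give map: Heidi -> Wendy). State: lamp:Dave, map:Wendy
Event 3 (swap map<->lamp: now map:Dave, lamp:Wendy). State: lamp:Wendy, map:Dave
Event 4 (give lamp: Wendy -> Frank). State: lamp:Frank, map:Dave
Event 5 (give lamp: Frank -> Wendy). State: lamp:Wendy, map:Dave
Event 6 (swap lamp<->map: now lamp:Dave, map:Wendy). State: lamp:Dave, map:Wendy
Event 7 (give lamp: Dave -> Heidi). State: lamp:Heidi, map:Wendy
Event 8 (give lamp: Heidi -> Nina). State: lamp:Nina, map:Wendy
Event 9 (give map: Wendy -> Dave). State: lamp:Nina, map:Dave
Event 10 (swap lamp<->map: now lamp:Dave, map:Nina). State: lamp:Dave, map:Nina
Event 11 (swap map<->lamp: now map:Dave, lamp:Nina). State: lamp:Nina, map:Dave
Event 12 (swap map<->lamp: now map:Nina, lamp:Dave). State: lamp:Dave, map:Nina

Final state: lamp:Dave, map:Nina
The map is held by Nina.

Answer: Nina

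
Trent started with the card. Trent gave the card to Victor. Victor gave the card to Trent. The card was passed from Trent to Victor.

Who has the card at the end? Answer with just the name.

Tracking the card through each event:
Start: Trent has the card.
After event 1: Victor has the card.
After event 2: Trent has the card.
After event 3: Victor has the card.

Answer: Victor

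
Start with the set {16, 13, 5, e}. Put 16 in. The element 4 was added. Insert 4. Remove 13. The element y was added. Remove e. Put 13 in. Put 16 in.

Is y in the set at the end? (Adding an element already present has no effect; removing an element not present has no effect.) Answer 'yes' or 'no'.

Answer: yes

Derivation:
Tracking the set through each operation:
Start: {13, 16, 5, e}
Event 1 (add 16): already present, no change. Set: {13, 16, 5, e}
Event 2 (add 4): added. Set: {13, 16, 4, 5, e}
Event 3 (add 4): already present, no change. Set: {13, 16, 4, 5, e}
Event 4 (remove 13): removed. Set: {16, 4, 5, e}
Event 5 (add y): added. Set: {16, 4, 5, e, y}
Event 6 (remove e): removed. Set: {16, 4, 5, y}
Event 7 (add 13): added. Set: {13, 16, 4, 5, y}
Event 8 (add 16): already present, no change. Set: {13, 16, 4, 5, y}

Final set: {13, 16, 4, 5, y} (size 5)
y is in the final set.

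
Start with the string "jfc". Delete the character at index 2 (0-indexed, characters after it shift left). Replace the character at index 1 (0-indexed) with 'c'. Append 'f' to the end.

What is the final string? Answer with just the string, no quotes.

Applying each edit step by step:
Start: "jfc"
Op 1 (delete idx 2 = 'c'): "jfc" -> "jf"
Op 2 (replace idx 1: 'f' -> 'c'): "jf" -> "jc"
Op 3 (append 'f'): "jc" -> "jcf"

Answer: jcf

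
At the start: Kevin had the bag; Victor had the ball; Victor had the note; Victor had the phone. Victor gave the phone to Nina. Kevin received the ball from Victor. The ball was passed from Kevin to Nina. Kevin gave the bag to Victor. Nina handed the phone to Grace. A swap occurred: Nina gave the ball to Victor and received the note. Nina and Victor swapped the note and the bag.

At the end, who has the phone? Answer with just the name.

Answer: Grace

Derivation:
Tracking all object holders:
Start: bag:Kevin, ball:Victor, note:Victor, phone:Victor
Event 1 (give phone: Victor -> Nina). State: bag:Kevin, ball:Victor, note:Victor, phone:Nina
Event 2 (give ball: Victor -> Kevin). State: bag:Kevin, ball:Kevin, note:Victor, phone:Nina
Event 3 (give ball: Kevin -> Nina). State: bag:Kevin, ball:Nina, note:Victor, phone:Nina
Event 4 (give bag: Kevin -> Victor). State: bag:Victor, ball:Nina, note:Victor, phone:Nina
Event 5 (give phone: Nina -> Grace). State: bag:Victor, ball:Nina, note:Victor, phone:Grace
Event 6 (swap ball<->note: now ball:Victor, note:Nina). State: bag:Victor, ball:Victor, note:Nina, phone:Grace
Event 7 (swap note<->bag: now note:Victor, bag:Nina). State: bag:Nina, ball:Victor, note:Victor, phone:Grace

Final state: bag:Nina, ball:Victor, note:Victor, phone:Grace
The phone is held by Grace.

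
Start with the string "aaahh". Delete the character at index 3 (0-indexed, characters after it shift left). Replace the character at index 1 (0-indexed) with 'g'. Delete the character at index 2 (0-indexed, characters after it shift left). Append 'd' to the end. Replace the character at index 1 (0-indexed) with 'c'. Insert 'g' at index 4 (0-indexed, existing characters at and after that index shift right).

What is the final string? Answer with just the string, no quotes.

Applying each edit step by step:
Start: "aaahh"
Op 1 (delete idx 3 = 'h'): "aaahh" -> "aaah"
Op 2 (replace idx 1: 'a' -> 'g'): "aaah" -> "agah"
Op 3 (delete idx 2 = 'a'): "agah" -> "agh"
Op 4 (append 'd'): "agh" -> "aghd"
Op 5 (replace idx 1: 'g' -> 'c'): "aghd" -> "achd"
Op 6 (insert 'g' at idx 4): "achd" -> "achdg"

Answer: achdg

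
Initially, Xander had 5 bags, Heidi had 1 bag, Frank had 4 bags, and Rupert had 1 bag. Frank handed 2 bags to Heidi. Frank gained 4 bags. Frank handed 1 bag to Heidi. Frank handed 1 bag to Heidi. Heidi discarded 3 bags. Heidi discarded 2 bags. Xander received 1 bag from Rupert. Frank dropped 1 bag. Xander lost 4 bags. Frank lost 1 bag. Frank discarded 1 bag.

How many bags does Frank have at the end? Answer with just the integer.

Answer: 1

Derivation:
Tracking counts step by step:
Start: Xander=5, Heidi=1, Frank=4, Rupert=1
Event 1 (Frank -> Heidi, 2): Frank: 4 -> 2, Heidi: 1 -> 3. State: Xander=5, Heidi=3, Frank=2, Rupert=1
Event 2 (Frank +4): Frank: 2 -> 6. State: Xander=5, Heidi=3, Frank=6, Rupert=1
Event 3 (Frank -> Heidi, 1): Frank: 6 -> 5, Heidi: 3 -> 4. State: Xander=5, Heidi=4, Frank=5, Rupert=1
Event 4 (Frank -> Heidi, 1): Frank: 5 -> 4, Heidi: 4 -> 5. State: Xander=5, Heidi=5, Frank=4, Rupert=1
Event 5 (Heidi -3): Heidi: 5 -> 2. State: Xander=5, Heidi=2, Frank=4, Rupert=1
Event 6 (Heidi -2): Heidi: 2 -> 0. State: Xander=5, Heidi=0, Frank=4, Rupert=1
Event 7 (Rupert -> Xander, 1): Rupert: 1 -> 0, Xander: 5 -> 6. State: Xander=6, Heidi=0, Frank=4, Rupert=0
Event 8 (Frank -1): Frank: 4 -> 3. State: Xander=6, Heidi=0, Frank=3, Rupert=0
Event 9 (Xander -4): Xander: 6 -> 2. State: Xander=2, Heidi=0, Frank=3, Rupert=0
Event 10 (Frank -1): Frank: 3 -> 2. State: Xander=2, Heidi=0, Frank=2, Rupert=0
Event 11 (Frank -1): Frank: 2 -> 1. State: Xander=2, Heidi=0, Frank=1, Rupert=0

Frank's final count: 1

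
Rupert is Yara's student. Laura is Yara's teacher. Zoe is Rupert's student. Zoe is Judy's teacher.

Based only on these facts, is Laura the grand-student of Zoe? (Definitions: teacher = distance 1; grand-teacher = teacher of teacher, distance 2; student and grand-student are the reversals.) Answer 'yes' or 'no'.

Answer: no

Derivation:
Reconstructing the teacher chain from the given facts:
  Laura -> Yara -> Rupert -> Zoe -> Judy
(each arrow means 'teacher of the next')
Positions in the chain (0 = top):
  position of Laura: 0
  position of Yara: 1
  position of Rupert: 2
  position of Zoe: 3
  position of Judy: 4

Laura is at position 0, Zoe is at position 3; signed distance (j - i) = 3.
'grand-student' requires j - i = -2. Actual distance is 3, so the relation does NOT hold.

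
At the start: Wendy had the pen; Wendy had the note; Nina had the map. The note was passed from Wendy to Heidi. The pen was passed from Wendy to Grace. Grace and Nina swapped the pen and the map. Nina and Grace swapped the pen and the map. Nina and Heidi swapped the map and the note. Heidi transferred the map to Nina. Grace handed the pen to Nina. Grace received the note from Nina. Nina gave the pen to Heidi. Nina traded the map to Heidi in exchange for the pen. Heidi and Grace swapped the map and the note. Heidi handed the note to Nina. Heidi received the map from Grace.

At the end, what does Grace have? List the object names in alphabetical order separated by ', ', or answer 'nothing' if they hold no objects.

Answer: nothing

Derivation:
Tracking all object holders:
Start: pen:Wendy, note:Wendy, map:Nina
Event 1 (give note: Wendy -> Heidi). State: pen:Wendy, note:Heidi, map:Nina
Event 2 (give pen: Wendy -> Grace). State: pen:Grace, note:Heidi, map:Nina
Event 3 (swap pen<->map: now pen:Nina, map:Grace). State: pen:Nina, note:Heidi, map:Grace
Event 4 (swap pen<->map: now pen:Grace, map:Nina). State: pen:Grace, note:Heidi, map:Nina
Event 5 (swap map<->note: now map:Heidi, note:Nina). State: pen:Grace, note:Nina, map:Heidi
Event 6 (give map: Heidi -> Nina). State: pen:Grace, note:Nina, map:Nina
Event 7 (give pen: Grace -> Nina). State: pen:Nina, note:Nina, map:Nina
Event 8 (give note: Nina -> Grace). State: pen:Nina, note:Grace, map:Nina
Event 9 (give pen: Nina -> Heidi). State: pen:Heidi, note:Grace, map:Nina
Event 10 (swap map<->pen: now map:Heidi, pen:Nina). State: pen:Nina, note:Grace, map:Heidi
Event 11 (swap map<->note: now map:Grace, note:Heidi). State: pen:Nina, note:Heidi, map:Grace
Event 12 (give note: Heidi -> Nina). State: pen:Nina, note:Nina, map:Grace
Event 13 (give map: Grace -> Heidi). State: pen:Nina, note:Nina, map:Heidi

Final state: pen:Nina, note:Nina, map:Heidi
Grace holds: (nothing).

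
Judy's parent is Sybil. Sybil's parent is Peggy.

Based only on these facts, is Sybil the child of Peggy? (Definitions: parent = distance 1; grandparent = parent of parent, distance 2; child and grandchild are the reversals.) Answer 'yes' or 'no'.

Reconstructing the parent chain from the given facts:
  Peggy -> Sybil -> Judy
(each arrow means 'parent of the next')
Positions in the chain (0 = top):
  position of Peggy: 0
  position of Sybil: 1
  position of Judy: 2

Sybil is at position 1, Peggy is at position 0; signed distance (j - i) = -1.
'child' requires j - i = -1. Actual distance is -1, so the relation HOLDS.

Answer: yes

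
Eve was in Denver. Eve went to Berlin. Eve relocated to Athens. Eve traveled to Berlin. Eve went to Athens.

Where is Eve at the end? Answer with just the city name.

Answer: Athens

Derivation:
Tracking Eve's location:
Start: Eve is in Denver.
After move 1: Denver -> Berlin. Eve is in Berlin.
After move 2: Berlin -> Athens. Eve is in Athens.
After move 3: Athens -> Berlin. Eve is in Berlin.
After move 4: Berlin -> Athens. Eve is in Athens.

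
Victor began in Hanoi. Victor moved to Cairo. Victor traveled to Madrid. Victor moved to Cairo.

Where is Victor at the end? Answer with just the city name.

Tracking Victor's location:
Start: Victor is in Hanoi.
After move 1: Hanoi -> Cairo. Victor is in Cairo.
After move 2: Cairo -> Madrid. Victor is in Madrid.
After move 3: Madrid -> Cairo. Victor is in Cairo.

Answer: Cairo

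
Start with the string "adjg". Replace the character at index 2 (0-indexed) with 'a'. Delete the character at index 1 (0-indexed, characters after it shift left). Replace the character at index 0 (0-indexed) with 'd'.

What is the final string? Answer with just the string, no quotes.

Answer: dag

Derivation:
Applying each edit step by step:
Start: "adjg"
Op 1 (replace idx 2: 'j' -> 'a'): "adjg" -> "adag"
Op 2 (delete idx 1 = 'd'): "adag" -> "aag"
Op 3 (replace idx 0: 'a' -> 'd'): "aag" -> "dag"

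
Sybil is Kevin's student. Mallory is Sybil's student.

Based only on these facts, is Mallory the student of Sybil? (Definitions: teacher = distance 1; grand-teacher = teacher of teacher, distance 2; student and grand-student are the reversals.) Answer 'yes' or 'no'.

Reconstructing the teacher chain from the given facts:
  Kevin -> Sybil -> Mallory
(each arrow means 'teacher of the next')
Positions in the chain (0 = top):
  position of Kevin: 0
  position of Sybil: 1
  position of Mallory: 2

Mallory is at position 2, Sybil is at position 1; signed distance (j - i) = -1.
'student' requires j - i = -1. Actual distance is -1, so the relation HOLDS.

Answer: yes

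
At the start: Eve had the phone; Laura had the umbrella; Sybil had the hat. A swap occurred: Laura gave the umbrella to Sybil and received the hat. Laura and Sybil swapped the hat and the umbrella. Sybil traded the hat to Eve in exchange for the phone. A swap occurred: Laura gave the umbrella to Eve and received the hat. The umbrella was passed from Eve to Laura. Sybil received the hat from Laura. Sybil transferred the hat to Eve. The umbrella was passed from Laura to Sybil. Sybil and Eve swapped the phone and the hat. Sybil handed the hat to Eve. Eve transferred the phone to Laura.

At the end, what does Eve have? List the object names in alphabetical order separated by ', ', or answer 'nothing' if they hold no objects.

Tracking all object holders:
Start: phone:Eve, umbrella:Laura, hat:Sybil
Event 1 (swap umbrella<->hat: now umbrella:Sybil, hat:Laura). State: phone:Eve, umbrella:Sybil, hat:Laura
Event 2 (swap hat<->umbrella: now hat:Sybil, umbrella:Laura). State: phone:Eve, umbrella:Laura, hat:Sybil
Event 3 (swap hat<->phone: now hat:Eve, phone:Sybil). State: phone:Sybil, umbrella:Laura, hat:Eve
Event 4 (swap umbrella<->hat: now umbrella:Eve, hat:Laura). State: phone:Sybil, umbrella:Eve, hat:Laura
Event 5 (give umbrella: Eve -> Laura). State: phone:Sybil, umbrella:Laura, hat:Laura
Event 6 (give hat: Laura -> Sybil). State: phone:Sybil, umbrella:Laura, hat:Sybil
Event 7 (give hat: Sybil -> Eve). State: phone:Sybil, umbrella:Laura, hat:Eve
Event 8 (give umbrella: Laura -> Sybil). State: phone:Sybil, umbrella:Sybil, hat:Eve
Event 9 (swap phone<->hat: now phone:Eve, hat:Sybil). State: phone:Eve, umbrella:Sybil, hat:Sybil
Event 10 (give hat: Sybil -> Eve). State: phone:Eve, umbrella:Sybil, hat:Eve
Event 11 (give phone: Eve -> Laura). State: phone:Laura, umbrella:Sybil, hat:Eve

Final state: phone:Laura, umbrella:Sybil, hat:Eve
Eve holds: hat.

Answer: hat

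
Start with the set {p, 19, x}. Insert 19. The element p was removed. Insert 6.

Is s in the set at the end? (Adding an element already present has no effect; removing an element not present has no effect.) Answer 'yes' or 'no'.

Tracking the set through each operation:
Start: {19, p, x}
Event 1 (add 19): already present, no change. Set: {19, p, x}
Event 2 (remove p): removed. Set: {19, x}
Event 3 (add 6): added. Set: {19, 6, x}

Final set: {19, 6, x} (size 3)
s is NOT in the final set.

Answer: no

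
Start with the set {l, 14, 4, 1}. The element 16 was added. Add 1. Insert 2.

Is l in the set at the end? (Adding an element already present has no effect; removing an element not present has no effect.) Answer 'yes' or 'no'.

Tracking the set through each operation:
Start: {1, 14, 4, l}
Event 1 (add 16): added. Set: {1, 14, 16, 4, l}
Event 2 (add 1): already present, no change. Set: {1, 14, 16, 4, l}
Event 3 (add 2): added. Set: {1, 14, 16, 2, 4, l}

Final set: {1, 14, 16, 2, 4, l} (size 6)
l is in the final set.

Answer: yes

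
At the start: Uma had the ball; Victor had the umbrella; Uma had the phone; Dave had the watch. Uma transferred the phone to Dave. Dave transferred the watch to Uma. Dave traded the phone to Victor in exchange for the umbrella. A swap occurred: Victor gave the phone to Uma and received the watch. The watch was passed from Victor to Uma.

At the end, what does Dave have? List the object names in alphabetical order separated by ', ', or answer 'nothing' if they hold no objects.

Answer: umbrella

Derivation:
Tracking all object holders:
Start: ball:Uma, umbrella:Victor, phone:Uma, watch:Dave
Event 1 (give phone: Uma -> Dave). State: ball:Uma, umbrella:Victor, phone:Dave, watch:Dave
Event 2 (give watch: Dave -> Uma). State: ball:Uma, umbrella:Victor, phone:Dave, watch:Uma
Event 3 (swap phone<->umbrella: now phone:Victor, umbrella:Dave). State: ball:Uma, umbrella:Dave, phone:Victor, watch:Uma
Event 4 (swap phone<->watch: now phone:Uma, watch:Victor). State: ball:Uma, umbrella:Dave, phone:Uma, watch:Victor
Event 5 (give watch: Victor -> Uma). State: ball:Uma, umbrella:Dave, phone:Uma, watch:Uma

Final state: ball:Uma, umbrella:Dave, phone:Uma, watch:Uma
Dave holds: umbrella.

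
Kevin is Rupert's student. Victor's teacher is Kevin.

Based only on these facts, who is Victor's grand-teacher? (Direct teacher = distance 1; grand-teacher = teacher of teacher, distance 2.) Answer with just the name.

Reconstructing the teacher chain from the given facts:
  Rupert -> Kevin -> Victor
(each arrow means 'teacher of the next')
Positions in the chain (0 = top):
  position of Rupert: 0
  position of Kevin: 1
  position of Victor: 2

Victor is at position 2; the grand-teacher is 2 steps up the chain, i.e. position 0: Rupert.

Answer: Rupert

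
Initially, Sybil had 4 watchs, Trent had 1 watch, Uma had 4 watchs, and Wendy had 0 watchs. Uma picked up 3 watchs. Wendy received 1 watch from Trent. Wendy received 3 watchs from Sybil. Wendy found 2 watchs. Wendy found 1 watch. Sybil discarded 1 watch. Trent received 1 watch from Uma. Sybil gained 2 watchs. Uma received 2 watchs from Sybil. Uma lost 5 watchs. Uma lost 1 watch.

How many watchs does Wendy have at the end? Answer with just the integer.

Answer: 7

Derivation:
Tracking counts step by step:
Start: Sybil=4, Trent=1, Uma=4, Wendy=0
Event 1 (Uma +3): Uma: 4 -> 7. State: Sybil=4, Trent=1, Uma=7, Wendy=0
Event 2 (Trent -> Wendy, 1): Trent: 1 -> 0, Wendy: 0 -> 1. State: Sybil=4, Trent=0, Uma=7, Wendy=1
Event 3 (Sybil -> Wendy, 3): Sybil: 4 -> 1, Wendy: 1 -> 4. State: Sybil=1, Trent=0, Uma=7, Wendy=4
Event 4 (Wendy +2): Wendy: 4 -> 6. State: Sybil=1, Trent=0, Uma=7, Wendy=6
Event 5 (Wendy +1): Wendy: 6 -> 7. State: Sybil=1, Trent=0, Uma=7, Wendy=7
Event 6 (Sybil -1): Sybil: 1 -> 0. State: Sybil=0, Trent=0, Uma=7, Wendy=7
Event 7 (Uma -> Trent, 1): Uma: 7 -> 6, Trent: 0 -> 1. State: Sybil=0, Trent=1, Uma=6, Wendy=7
Event 8 (Sybil +2): Sybil: 0 -> 2. State: Sybil=2, Trent=1, Uma=6, Wendy=7
Event 9 (Sybil -> Uma, 2): Sybil: 2 -> 0, Uma: 6 -> 8. State: Sybil=0, Trent=1, Uma=8, Wendy=7
Event 10 (Uma -5): Uma: 8 -> 3. State: Sybil=0, Trent=1, Uma=3, Wendy=7
Event 11 (Uma -1): Uma: 3 -> 2. State: Sybil=0, Trent=1, Uma=2, Wendy=7

Wendy's final count: 7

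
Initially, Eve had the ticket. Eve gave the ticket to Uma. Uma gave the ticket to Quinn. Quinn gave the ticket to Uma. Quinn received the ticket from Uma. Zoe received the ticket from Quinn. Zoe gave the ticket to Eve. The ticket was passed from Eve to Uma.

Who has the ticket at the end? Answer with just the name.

Answer: Uma

Derivation:
Tracking the ticket through each event:
Start: Eve has the ticket.
After event 1: Uma has the ticket.
After event 2: Quinn has the ticket.
After event 3: Uma has the ticket.
After event 4: Quinn has the ticket.
After event 5: Zoe has the ticket.
After event 6: Eve has the ticket.
After event 7: Uma has the ticket.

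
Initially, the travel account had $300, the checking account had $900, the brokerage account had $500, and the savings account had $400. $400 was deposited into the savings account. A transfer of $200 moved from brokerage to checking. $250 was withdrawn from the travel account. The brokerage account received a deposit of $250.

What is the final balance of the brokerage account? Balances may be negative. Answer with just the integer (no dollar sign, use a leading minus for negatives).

Tracking account balances step by step:
Start: travel=300, checking=900, brokerage=500, savings=400
Event 1 (deposit 400 to savings): savings: 400 + 400 = 800. Balances: travel=300, checking=900, brokerage=500, savings=800
Event 2 (transfer 200 brokerage -> checking): brokerage: 500 - 200 = 300, checking: 900 + 200 = 1100. Balances: travel=300, checking=1100, brokerage=300, savings=800
Event 3 (withdraw 250 from travel): travel: 300 - 250 = 50. Balances: travel=50, checking=1100, brokerage=300, savings=800
Event 4 (deposit 250 to brokerage): brokerage: 300 + 250 = 550. Balances: travel=50, checking=1100, brokerage=550, savings=800

Final balance of brokerage: 550

Answer: 550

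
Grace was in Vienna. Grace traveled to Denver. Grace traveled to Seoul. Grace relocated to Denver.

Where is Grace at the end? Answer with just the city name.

Answer: Denver

Derivation:
Tracking Grace's location:
Start: Grace is in Vienna.
After move 1: Vienna -> Denver. Grace is in Denver.
After move 2: Denver -> Seoul. Grace is in Seoul.
After move 3: Seoul -> Denver. Grace is in Denver.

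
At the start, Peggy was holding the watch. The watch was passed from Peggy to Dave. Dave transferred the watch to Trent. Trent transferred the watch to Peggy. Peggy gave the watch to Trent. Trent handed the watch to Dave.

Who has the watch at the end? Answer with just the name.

Answer: Dave

Derivation:
Tracking the watch through each event:
Start: Peggy has the watch.
After event 1: Dave has the watch.
After event 2: Trent has the watch.
After event 3: Peggy has the watch.
After event 4: Trent has the watch.
After event 5: Dave has the watch.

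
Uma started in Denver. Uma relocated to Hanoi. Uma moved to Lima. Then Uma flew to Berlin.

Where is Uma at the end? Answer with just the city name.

Tracking Uma's location:
Start: Uma is in Denver.
After move 1: Denver -> Hanoi. Uma is in Hanoi.
After move 2: Hanoi -> Lima. Uma is in Lima.
After move 3: Lima -> Berlin. Uma is in Berlin.

Answer: Berlin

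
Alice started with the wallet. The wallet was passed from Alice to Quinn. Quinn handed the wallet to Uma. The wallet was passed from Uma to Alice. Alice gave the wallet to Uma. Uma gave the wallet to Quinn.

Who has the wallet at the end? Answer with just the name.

Tracking the wallet through each event:
Start: Alice has the wallet.
After event 1: Quinn has the wallet.
After event 2: Uma has the wallet.
After event 3: Alice has the wallet.
After event 4: Uma has the wallet.
After event 5: Quinn has the wallet.

Answer: Quinn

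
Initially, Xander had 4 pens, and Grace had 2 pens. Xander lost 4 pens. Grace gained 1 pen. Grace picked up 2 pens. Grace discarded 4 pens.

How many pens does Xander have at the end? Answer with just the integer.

Answer: 0

Derivation:
Tracking counts step by step:
Start: Xander=4, Grace=2
Event 1 (Xander -4): Xander: 4 -> 0. State: Xander=0, Grace=2
Event 2 (Grace +1): Grace: 2 -> 3. State: Xander=0, Grace=3
Event 3 (Grace +2): Grace: 3 -> 5. State: Xander=0, Grace=5
Event 4 (Grace -4): Grace: 5 -> 1. State: Xander=0, Grace=1

Xander's final count: 0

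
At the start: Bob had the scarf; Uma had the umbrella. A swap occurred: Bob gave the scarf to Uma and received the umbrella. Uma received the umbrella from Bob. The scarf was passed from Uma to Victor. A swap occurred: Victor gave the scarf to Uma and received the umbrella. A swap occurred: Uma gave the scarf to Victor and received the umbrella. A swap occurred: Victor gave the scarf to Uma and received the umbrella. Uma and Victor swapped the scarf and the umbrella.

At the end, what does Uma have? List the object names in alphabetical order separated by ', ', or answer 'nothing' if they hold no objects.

Tracking all object holders:
Start: scarf:Bob, umbrella:Uma
Event 1 (swap scarf<->umbrella: now scarf:Uma, umbrella:Bob). State: scarf:Uma, umbrella:Bob
Event 2 (give umbrella: Bob -> Uma). State: scarf:Uma, umbrella:Uma
Event 3 (give scarf: Uma -> Victor). State: scarf:Victor, umbrella:Uma
Event 4 (swap scarf<->umbrella: now scarf:Uma, umbrella:Victor). State: scarf:Uma, umbrella:Victor
Event 5 (swap scarf<->umbrella: now scarf:Victor, umbrella:Uma). State: scarf:Victor, umbrella:Uma
Event 6 (swap scarf<->umbrella: now scarf:Uma, umbrella:Victor). State: scarf:Uma, umbrella:Victor
Event 7 (swap scarf<->umbrella: now scarf:Victor, umbrella:Uma). State: scarf:Victor, umbrella:Uma

Final state: scarf:Victor, umbrella:Uma
Uma holds: umbrella.

Answer: umbrella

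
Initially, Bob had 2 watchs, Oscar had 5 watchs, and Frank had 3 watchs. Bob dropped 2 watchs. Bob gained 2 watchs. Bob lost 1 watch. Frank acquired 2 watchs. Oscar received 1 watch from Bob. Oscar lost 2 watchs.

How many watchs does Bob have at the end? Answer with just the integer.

Tracking counts step by step:
Start: Bob=2, Oscar=5, Frank=3
Event 1 (Bob -2): Bob: 2 -> 0. State: Bob=0, Oscar=5, Frank=3
Event 2 (Bob +2): Bob: 0 -> 2. State: Bob=2, Oscar=5, Frank=3
Event 3 (Bob -1): Bob: 2 -> 1. State: Bob=1, Oscar=5, Frank=3
Event 4 (Frank +2): Frank: 3 -> 5. State: Bob=1, Oscar=5, Frank=5
Event 5 (Bob -> Oscar, 1): Bob: 1 -> 0, Oscar: 5 -> 6. State: Bob=0, Oscar=6, Frank=5
Event 6 (Oscar -2): Oscar: 6 -> 4. State: Bob=0, Oscar=4, Frank=5

Bob's final count: 0

Answer: 0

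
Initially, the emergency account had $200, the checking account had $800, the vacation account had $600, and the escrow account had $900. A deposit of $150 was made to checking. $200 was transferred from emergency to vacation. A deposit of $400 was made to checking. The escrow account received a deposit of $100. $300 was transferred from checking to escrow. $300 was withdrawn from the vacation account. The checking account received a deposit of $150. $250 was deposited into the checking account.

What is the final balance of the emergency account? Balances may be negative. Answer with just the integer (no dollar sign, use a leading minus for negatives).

Tracking account balances step by step:
Start: emergency=200, checking=800, vacation=600, escrow=900
Event 1 (deposit 150 to checking): checking: 800 + 150 = 950. Balances: emergency=200, checking=950, vacation=600, escrow=900
Event 2 (transfer 200 emergency -> vacation): emergency: 200 - 200 = 0, vacation: 600 + 200 = 800. Balances: emergency=0, checking=950, vacation=800, escrow=900
Event 3 (deposit 400 to checking): checking: 950 + 400 = 1350. Balances: emergency=0, checking=1350, vacation=800, escrow=900
Event 4 (deposit 100 to escrow): escrow: 900 + 100 = 1000. Balances: emergency=0, checking=1350, vacation=800, escrow=1000
Event 5 (transfer 300 checking -> escrow): checking: 1350 - 300 = 1050, escrow: 1000 + 300 = 1300. Balances: emergency=0, checking=1050, vacation=800, escrow=1300
Event 6 (withdraw 300 from vacation): vacation: 800 - 300 = 500. Balances: emergency=0, checking=1050, vacation=500, escrow=1300
Event 7 (deposit 150 to checking): checking: 1050 + 150 = 1200. Balances: emergency=0, checking=1200, vacation=500, escrow=1300
Event 8 (deposit 250 to checking): checking: 1200 + 250 = 1450. Balances: emergency=0, checking=1450, vacation=500, escrow=1300

Final balance of emergency: 0

Answer: 0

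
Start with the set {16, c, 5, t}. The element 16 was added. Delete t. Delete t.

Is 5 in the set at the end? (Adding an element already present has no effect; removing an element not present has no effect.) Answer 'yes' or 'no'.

Tracking the set through each operation:
Start: {16, 5, c, t}
Event 1 (add 16): already present, no change. Set: {16, 5, c, t}
Event 2 (remove t): removed. Set: {16, 5, c}
Event 3 (remove t): not present, no change. Set: {16, 5, c}

Final set: {16, 5, c} (size 3)
5 is in the final set.

Answer: yes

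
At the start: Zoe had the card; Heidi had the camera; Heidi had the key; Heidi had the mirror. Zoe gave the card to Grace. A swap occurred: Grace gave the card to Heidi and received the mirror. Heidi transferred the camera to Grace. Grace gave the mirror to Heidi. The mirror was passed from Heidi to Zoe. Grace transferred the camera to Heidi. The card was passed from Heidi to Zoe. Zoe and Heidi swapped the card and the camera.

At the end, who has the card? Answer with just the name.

Answer: Heidi

Derivation:
Tracking all object holders:
Start: card:Zoe, camera:Heidi, key:Heidi, mirror:Heidi
Event 1 (give card: Zoe -> Grace). State: card:Grace, camera:Heidi, key:Heidi, mirror:Heidi
Event 2 (swap card<->mirror: now card:Heidi, mirror:Grace). State: card:Heidi, camera:Heidi, key:Heidi, mirror:Grace
Event 3 (give camera: Heidi -> Grace). State: card:Heidi, camera:Grace, key:Heidi, mirror:Grace
Event 4 (give mirror: Grace -> Heidi). State: card:Heidi, camera:Grace, key:Heidi, mirror:Heidi
Event 5 (give mirror: Heidi -> Zoe). State: card:Heidi, camera:Grace, key:Heidi, mirror:Zoe
Event 6 (give camera: Grace -> Heidi). State: card:Heidi, camera:Heidi, key:Heidi, mirror:Zoe
Event 7 (give card: Heidi -> Zoe). State: card:Zoe, camera:Heidi, key:Heidi, mirror:Zoe
Event 8 (swap card<->camera: now card:Heidi, camera:Zoe). State: card:Heidi, camera:Zoe, key:Heidi, mirror:Zoe

Final state: card:Heidi, camera:Zoe, key:Heidi, mirror:Zoe
The card is held by Heidi.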